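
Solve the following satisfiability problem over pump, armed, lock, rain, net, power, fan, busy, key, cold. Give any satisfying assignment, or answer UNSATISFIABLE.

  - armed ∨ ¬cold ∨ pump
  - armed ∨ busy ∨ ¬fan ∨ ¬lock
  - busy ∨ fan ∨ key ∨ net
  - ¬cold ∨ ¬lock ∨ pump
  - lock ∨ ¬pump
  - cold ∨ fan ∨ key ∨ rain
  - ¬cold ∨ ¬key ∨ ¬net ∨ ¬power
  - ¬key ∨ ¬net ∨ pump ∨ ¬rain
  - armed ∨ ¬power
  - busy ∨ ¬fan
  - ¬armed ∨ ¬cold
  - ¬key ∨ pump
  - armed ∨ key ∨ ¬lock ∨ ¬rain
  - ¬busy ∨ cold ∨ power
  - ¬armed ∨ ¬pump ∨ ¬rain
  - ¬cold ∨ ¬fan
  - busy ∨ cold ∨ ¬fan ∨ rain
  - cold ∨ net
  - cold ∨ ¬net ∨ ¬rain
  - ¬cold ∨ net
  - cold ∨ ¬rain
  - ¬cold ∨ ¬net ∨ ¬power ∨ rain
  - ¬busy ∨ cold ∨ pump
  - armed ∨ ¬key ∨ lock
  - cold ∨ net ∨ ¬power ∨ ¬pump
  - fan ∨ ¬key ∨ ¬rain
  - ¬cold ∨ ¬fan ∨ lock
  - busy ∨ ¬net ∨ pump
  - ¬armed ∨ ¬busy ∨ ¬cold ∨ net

Set pump = True.
  then (lock ∨ ¬pump) forces lock = True.
Set armed = False.
  then (armed ∨ ¬power) forces power = False.
Try rain = True:
  (armed ∨ key ∨ ¬lock ∨ ¬rain) forces key = True.
  (cold ∨ ¬rain) forces cold = True.
  (¬cold ∨ ¬fan) forces fan = False.
  clause (fan ∨ ¬key ∨ ¬rain) is falsified — backtrack.
So rain = False.
Set net = True.
Try fan = True:
  (armed ∨ busy ∨ ¬fan ∨ ¬lock) forces busy = True.
  (¬busy ∨ cold ∨ power) forces cold = True.
  clause (¬cold ∨ ¬fan) is falsified — backtrack.
So fan = False.
Set busy = False.
Set key = True.
Set cold = False.
All clauses satisfied.

pump: True; armed: False; lock: True; rain: False; net: True; power: False; fan: False; busy: False; key: True; cold: False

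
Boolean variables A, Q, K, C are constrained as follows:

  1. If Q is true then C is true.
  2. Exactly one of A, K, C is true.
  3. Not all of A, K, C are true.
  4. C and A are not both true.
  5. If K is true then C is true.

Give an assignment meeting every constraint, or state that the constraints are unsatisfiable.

A = False, Q = True, K = False, C = True

  (1) Q=T ⇒ C: T ✓
  (2) {A, K, C}: 1 true — exactly one ✓
  (3) {A, K, C}: 1/3 true — not all ✓
  (4) C=T, A=F — not both ✓
  (5) K=F ⇒ C: vacuous ✓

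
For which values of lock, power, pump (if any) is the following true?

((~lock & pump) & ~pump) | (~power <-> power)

Case pump = True: the formula simplifies to ~power <-> power.
  power = True: this becomes ~True <-> True = False.
  power = False: this becomes ~False <-> False = False.
Case pump = False: the formula simplifies to ~power <-> power.
  power = True: this becomes ~True <-> True = False.
  power = False: this becomes ~False <-> False = False.
Both cases fail — unsatisfiable.

The formula is unsatisfiable.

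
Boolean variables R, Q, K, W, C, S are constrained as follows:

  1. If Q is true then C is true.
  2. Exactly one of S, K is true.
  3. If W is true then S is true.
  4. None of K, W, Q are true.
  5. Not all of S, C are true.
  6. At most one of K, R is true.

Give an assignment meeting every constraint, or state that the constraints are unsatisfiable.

R = True, Q = False, K = False, W = False, C = False, S = True

  (1) Q=F ⇒ C: vacuous ✓
  (2) {S, K}: 1 true — exactly one ✓
  (3) W=F ⇒ S: vacuous ✓
  (4) {K, W, Q}: 0 true — none ✓
  (5) {S, C}: 1/2 true — not all ✓
  (6) {K, R}: 1 true — at most one ✓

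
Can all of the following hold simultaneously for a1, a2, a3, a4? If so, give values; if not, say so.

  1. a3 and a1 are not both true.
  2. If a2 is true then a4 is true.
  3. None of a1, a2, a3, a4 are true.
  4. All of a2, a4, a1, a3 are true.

Case a1 = True:
  Constraint (3) is violated (a1=T) — contradiction.
Case a1 = False:
  Constraint (4) is violated (a1=F) — contradiction.
Both cases fail — unsatisfiable.

Unsatisfiable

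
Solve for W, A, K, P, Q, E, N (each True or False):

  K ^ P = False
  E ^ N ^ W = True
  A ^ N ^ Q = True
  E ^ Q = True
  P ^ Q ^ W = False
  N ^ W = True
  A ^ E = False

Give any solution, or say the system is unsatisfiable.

W = True, A = False, K = False, P = False, Q = True, E = False, N = False

K ^ P = F ^ F = False ✓
E ^ N ^ W = F ^ F ^ T = True ✓
A ^ N ^ Q = F ^ F ^ T = True ✓
E ^ Q = F ^ T = True ✓
P ^ Q ^ W = F ^ T ^ T = False ✓
N ^ W = F ^ T = True ✓
A ^ E = F ^ F = False ✓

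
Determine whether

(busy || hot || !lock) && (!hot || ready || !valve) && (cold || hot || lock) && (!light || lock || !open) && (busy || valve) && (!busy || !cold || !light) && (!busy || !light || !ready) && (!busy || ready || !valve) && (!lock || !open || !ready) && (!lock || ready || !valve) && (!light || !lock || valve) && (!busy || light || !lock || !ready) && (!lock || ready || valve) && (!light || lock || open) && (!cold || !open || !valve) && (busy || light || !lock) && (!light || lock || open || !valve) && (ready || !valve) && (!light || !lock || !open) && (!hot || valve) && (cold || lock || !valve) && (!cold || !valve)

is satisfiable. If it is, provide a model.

light = False; cold = True; busy = True; open = False; valve = False; ready = False; hot = False; lock = False

Set light = False.
Set cold = True.
  then (!cold || !valve) forces valve = False.
  then (busy || valve) forces busy = True.
  then (!hot || valve) forces hot = False.
Set open = False.
Set ready = False.
  then (!lock || ready || valve) forces lock = False.
All clauses satisfied.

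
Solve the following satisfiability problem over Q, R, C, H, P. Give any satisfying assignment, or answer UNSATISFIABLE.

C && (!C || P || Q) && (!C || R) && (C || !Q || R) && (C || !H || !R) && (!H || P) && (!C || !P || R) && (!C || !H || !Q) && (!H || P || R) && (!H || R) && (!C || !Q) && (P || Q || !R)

Unit clause (C) forces C = True.
In (!C || R) only R is left, so R = True.
In (!C || !Q) only !Q is left, so Q = False.
In (P || Q || !R) only P is left, so P = True.
Set H = False.
All clauses satisfied.

Q=F, R=T, C=T, H=F, P=T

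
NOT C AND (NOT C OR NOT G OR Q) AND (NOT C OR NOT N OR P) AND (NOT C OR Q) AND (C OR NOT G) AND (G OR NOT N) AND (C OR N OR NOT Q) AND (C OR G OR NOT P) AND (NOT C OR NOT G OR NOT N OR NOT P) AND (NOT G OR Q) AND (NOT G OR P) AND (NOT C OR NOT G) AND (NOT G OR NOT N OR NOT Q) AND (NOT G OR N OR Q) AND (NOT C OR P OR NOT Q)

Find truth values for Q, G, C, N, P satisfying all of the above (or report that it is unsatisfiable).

Unit clause (NOT C) forces C = False.
In (C OR NOT G) only NOT G is left, so G = False.
In (G OR NOT N) only NOT N is left, so N = False.
In (C OR N OR NOT Q) only NOT Q is left, so Q = False.
In (C OR G OR NOT P) only NOT P is left, so P = False.
All clauses satisfied.

Q: False; G: False; C: False; N: False; P: False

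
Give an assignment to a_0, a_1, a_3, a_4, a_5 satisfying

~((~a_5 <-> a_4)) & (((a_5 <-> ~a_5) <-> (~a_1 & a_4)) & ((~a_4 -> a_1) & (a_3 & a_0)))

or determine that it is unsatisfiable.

a_0=T, a_1=T, a_3=T, a_4=T, a_5=T

  ~((~a_5 <-> a_4)) = True
    ~a_5 <-> a_4 = False
      ~a_5 = False
  ((a_5 <-> ~a_5) <-> (~a_1 & a_4)) & ((~a_4 -> a_1) & (a_3 & a_0)) = True
    (a_5 <-> ~a_5) <-> (~a_1 & a_4) = True
      a_5 <-> ~a_5 = False
        ~a_5 = False
      ~a_1 & a_4 = False
        ~a_1 = False
    (~a_4 -> a_1) & (a_3 & a_0) = True
      ~a_4 -> a_1 = True
        ~a_4 = False
      a_3 & a_0 = True
Both conjuncts True, so the formula holds.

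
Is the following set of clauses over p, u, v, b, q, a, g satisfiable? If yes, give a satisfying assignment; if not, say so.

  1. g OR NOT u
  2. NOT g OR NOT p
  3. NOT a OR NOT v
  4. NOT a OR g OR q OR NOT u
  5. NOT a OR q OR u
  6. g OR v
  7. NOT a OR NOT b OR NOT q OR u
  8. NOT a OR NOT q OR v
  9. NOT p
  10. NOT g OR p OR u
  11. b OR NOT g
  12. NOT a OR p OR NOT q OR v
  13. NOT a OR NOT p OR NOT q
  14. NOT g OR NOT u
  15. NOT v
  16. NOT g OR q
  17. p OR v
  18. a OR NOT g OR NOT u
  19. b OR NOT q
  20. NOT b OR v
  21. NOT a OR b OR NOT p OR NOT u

No satisfying assignment exists.

Case p = True:
  Clause (NOT p) is falsified — contradiction.
Case p = False:
  (NOT v) forces v = False.
  Clause (p OR v) is falsified — contradiction.
Both cases fail, so the formula is unsatisfiable.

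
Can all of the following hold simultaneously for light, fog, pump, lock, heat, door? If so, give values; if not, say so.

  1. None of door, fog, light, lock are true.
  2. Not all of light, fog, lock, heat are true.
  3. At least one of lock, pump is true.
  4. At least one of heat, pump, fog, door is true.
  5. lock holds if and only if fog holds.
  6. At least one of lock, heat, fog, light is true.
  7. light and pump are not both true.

light = False; fog = False; pump = True; lock = False; heat = True; door = False

  (1) {door, fog, light, lock}: 0 true — none ✓
  (2) {light, fog, lock, heat}: 1/4 true — not all ✓
  (3) {lock, pump}: 1 true — at least one ✓
  (4) {heat, pump, fog, door}: 2 true — at least one ✓
  (5) lock=F, fog=F — same ✓
  (6) {lock, heat, fog, light}: 1 true — at least one ✓
  (7) light=F, pump=T — not both ✓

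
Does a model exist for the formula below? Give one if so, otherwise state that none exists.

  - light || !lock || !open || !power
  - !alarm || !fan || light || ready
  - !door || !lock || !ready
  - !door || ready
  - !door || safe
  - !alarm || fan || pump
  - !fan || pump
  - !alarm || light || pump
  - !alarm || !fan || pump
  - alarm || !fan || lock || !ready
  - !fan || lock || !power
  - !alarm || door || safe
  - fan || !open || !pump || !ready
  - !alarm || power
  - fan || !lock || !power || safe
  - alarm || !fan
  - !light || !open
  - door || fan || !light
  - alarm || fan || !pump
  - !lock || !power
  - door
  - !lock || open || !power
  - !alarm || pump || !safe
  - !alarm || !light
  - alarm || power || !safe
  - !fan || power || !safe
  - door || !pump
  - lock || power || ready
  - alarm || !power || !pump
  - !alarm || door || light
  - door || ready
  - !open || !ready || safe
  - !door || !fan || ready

Unit clause (door) forces door = True.
In (!door || ready) only ready is left, so ready = True.
In (!door || safe) only safe is left, so safe = True.
In (!door || !lock || !ready) only !lock is left, so lock = False.
Set fan = False.
Set light = False.
Try power = False:
  (!alarm || power) forces alarm = False.
  clause (alarm || power || !safe) is falsified — backtrack.
So power = True.
Set pump = True.
  then (fan || !open || !pump || !ready) forces open = False.
  then (alarm || fan || !pump) forces alarm = True.
All clauses satisfied.

fan: False; lock: False; light: False; power: True; ready: True; door: True; pump: True; alarm: True; safe: True; open: False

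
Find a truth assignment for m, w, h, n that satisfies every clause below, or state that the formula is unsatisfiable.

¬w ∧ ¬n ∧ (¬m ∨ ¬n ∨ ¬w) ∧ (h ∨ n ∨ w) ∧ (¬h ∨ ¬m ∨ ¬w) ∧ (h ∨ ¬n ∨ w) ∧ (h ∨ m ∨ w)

m: True; w: False; h: True; n: False

Unit clause (¬w) forces w = False.
Unit clause (¬n) forces n = False.
In (h ∨ n ∨ w) only h is left, so h = True.
Set m = True.
Check each clause:
  (¬w): ¬w holds.
  (¬n): ¬n holds.
  (¬m ∨ ¬n ∨ ¬w): ¬n holds.
  (h ∨ n ∨ w): h holds.
  (¬h ∨ ¬m ∨ ¬w): ¬w holds.
  (h ∨ ¬n ∨ w): h holds.
  (h ∨ m ∨ w): h holds.
All clauses satisfied.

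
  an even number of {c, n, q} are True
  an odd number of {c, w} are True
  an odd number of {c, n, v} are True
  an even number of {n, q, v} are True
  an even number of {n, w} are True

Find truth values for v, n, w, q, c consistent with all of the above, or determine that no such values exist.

v=F, n=T, w=T, q=T, c=F

{c, n, q}: 2 true → even ✓
{c, w}: 1 true → odd ✓
{c, n, v}: 1 true → odd ✓
{n, q, v}: 2 true → even ✓
{n, w}: 2 true → even ✓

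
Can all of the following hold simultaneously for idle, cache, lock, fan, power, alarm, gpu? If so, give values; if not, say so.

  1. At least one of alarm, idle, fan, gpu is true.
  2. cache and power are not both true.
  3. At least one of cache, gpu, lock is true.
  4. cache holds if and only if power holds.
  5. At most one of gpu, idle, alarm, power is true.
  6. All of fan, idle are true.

idle: True, cache: False, lock: True, fan: True, power: False, alarm: False, gpu: False

  (1) {alarm, idle, fan, gpu}: 2 true — at least one ✓
  (2) cache=F, power=F — not both ✓
  (3) {cache, gpu, lock}: 1 true — at least one ✓
  (4) cache=F, power=F — same ✓
  (5) {gpu, idle, alarm, power}: 1 true — at most one ✓
  (6) {fan, idle}: all 2 true ✓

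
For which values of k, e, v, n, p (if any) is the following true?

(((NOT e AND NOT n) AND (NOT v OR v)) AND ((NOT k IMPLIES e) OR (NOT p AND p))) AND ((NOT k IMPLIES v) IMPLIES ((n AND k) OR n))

UNSATISFIABLE

Case n = True: the conjunct NOT n is False.
Case n = False: the formula simplifies to ((NOT e AND (NOT v OR v)) AND ((NOT k IMPLIES e) OR (NOT p AND p))) AND NOT ((NOT k IMPLIES v)).
  v = True: the conjunct NOT ((NOT k IMPLIES v)) becomes NOT ((NOT k IMPLIES True)) = False.
  v = False: simplifies to (NOT e AND ((NOT k IMPLIES e) OR (NOT p AND p))) AND NOT k.
    k = True: the conjunct NOT k is False.
    k = False: simplifies to NOT e AND (e OR (NOT p AND p)).
      e = True: the conjunct NOT e is False.
      e = False: simplifies to NOT p AND p.
        p = True: the conjunct NOT p is False.
        p = False: the conjunct p is False.
Both cases fail — unsatisfiable.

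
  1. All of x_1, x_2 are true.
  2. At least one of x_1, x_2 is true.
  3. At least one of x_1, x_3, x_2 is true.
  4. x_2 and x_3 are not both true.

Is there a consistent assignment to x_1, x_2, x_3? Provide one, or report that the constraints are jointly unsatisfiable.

x_1 = True, x_2 = True, x_3 = False

  (1) {x_1, x_2}: all 2 true ✓
  (2) {x_1, x_2}: 2 true — at least one ✓
  (3) {x_1, x_3, x_2}: 2 true — at least one ✓
  (4) x_2=T, x_3=F — not both ✓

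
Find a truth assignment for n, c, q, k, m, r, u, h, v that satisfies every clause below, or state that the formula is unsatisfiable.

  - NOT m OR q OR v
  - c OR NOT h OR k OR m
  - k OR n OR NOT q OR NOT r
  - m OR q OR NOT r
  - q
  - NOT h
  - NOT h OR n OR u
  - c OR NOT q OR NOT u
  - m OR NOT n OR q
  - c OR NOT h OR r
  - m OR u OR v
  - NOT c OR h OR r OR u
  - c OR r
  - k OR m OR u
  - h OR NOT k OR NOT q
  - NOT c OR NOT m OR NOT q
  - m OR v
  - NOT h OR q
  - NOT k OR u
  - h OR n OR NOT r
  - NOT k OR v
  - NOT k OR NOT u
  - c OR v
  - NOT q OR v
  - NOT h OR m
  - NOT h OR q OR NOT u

n = True; c = True; q = True; k = False; m = False; r = True; u = True; h = False; v = True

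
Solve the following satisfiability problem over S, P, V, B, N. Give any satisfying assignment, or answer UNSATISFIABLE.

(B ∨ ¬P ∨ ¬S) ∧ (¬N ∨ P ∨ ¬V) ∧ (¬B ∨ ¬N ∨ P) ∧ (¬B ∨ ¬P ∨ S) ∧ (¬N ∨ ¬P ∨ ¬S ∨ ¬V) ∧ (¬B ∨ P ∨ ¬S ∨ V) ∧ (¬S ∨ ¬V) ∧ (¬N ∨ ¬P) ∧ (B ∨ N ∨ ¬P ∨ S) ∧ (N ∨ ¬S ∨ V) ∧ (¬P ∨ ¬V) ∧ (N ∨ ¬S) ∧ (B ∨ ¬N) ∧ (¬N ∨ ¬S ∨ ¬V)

Try S = True:
  (¬S ∨ ¬V) forces V = False.
  (N ∨ ¬S ∨ V) forces N = True.
  (¬N ∨ ¬P) forces P = False.
  (¬B ∨ ¬N ∨ P) forces B = False.
  clause (B ∨ ¬N) is falsified — backtrack.
So S = False.
Try P = True:
  (¬B ∨ ¬P ∨ S) forces B = False.
  (¬N ∨ ¬P) forces N = False.
  clause (B ∨ N ∨ ¬P ∨ S) is falsified — backtrack.
So P = False.
Set V = False.
Set B = False.
  then (B ∨ ¬N) forces N = False.
All clauses satisfied.

S=F; P=F; V=F; B=F; N=F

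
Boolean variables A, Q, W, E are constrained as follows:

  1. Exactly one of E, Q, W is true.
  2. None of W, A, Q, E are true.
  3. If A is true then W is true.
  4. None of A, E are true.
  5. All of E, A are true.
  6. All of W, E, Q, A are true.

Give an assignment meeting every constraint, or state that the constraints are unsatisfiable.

Case A = True:
  Constraint (2) is violated (A=T) — contradiction.
Case A = False:
  Constraint (5) is violated (A=F) — contradiction.
Both cases fail — unsatisfiable.

UNSATISFIABLE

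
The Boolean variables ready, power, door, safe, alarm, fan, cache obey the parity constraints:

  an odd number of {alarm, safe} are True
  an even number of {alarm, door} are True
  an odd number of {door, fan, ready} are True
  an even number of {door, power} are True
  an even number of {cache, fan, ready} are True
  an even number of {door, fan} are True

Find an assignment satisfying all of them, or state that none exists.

ready = True, power = False, door = False, safe = True, alarm = False, fan = False, cache = True

{alarm, safe}: 1 true → odd ✓
{alarm, door}: 0 true → even ✓
{door, fan, ready}: 1 true → odd ✓
{door, power}: 0 true → even ✓
{cache, fan, ready}: 2 true → even ✓
{door, fan}: 0 true → even ✓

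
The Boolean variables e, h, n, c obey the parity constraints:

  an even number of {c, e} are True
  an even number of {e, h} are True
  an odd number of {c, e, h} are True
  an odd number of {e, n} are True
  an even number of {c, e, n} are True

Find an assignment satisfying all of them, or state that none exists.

e = True; h = True; n = False; c = True

{c, e}: 2 true → even ✓
{e, h}: 2 true → even ✓
{c, e, h}: 3 true → odd ✓
{e, n}: 1 true → odd ✓
{c, e, n}: 2 true → even ✓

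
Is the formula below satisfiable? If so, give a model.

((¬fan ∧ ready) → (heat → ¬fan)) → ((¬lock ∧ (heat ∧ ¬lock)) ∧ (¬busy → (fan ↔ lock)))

lock = False; busy = True; ready = False; heat = True; fan = True

  ((¬fan ∧ ready) → (heat → ¬fan)) → ((¬lock ∧ (heat ∧ ¬lock)) ∧ (¬busy → (fan ↔ lock))) = True
    (¬fan ∧ ready) → (heat → ¬fan) = True
      ¬fan ∧ ready = False
        ¬fan = False
      heat → ¬fan = False
        ¬fan = False
    (¬lock ∧ (heat ∧ ¬lock)) ∧ (¬busy → (fan ↔ lock)) = True
      ¬lock ∧ (heat ∧ ¬lock) = True
        ¬lock = True
        heat ∧ ¬lock = True
          ¬lock = True
      ¬busy → (fan ↔ lock) = True
        ¬busy = False
        fan ↔ lock = False
The formula evaluates to True.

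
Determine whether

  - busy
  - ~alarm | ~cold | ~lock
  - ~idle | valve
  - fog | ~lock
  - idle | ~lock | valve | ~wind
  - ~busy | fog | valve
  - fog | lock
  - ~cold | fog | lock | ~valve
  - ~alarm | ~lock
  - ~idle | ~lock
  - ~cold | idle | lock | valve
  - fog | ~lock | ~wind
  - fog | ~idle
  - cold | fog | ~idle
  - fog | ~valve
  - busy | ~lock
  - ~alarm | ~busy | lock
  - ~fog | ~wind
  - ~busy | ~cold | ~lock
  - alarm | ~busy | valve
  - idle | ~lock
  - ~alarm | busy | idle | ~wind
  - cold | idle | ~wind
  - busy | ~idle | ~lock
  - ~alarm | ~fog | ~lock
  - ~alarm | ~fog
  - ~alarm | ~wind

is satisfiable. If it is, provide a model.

wind: False, idle: False, cold: False, busy: True, fog: True, alarm: False, lock: False, valve: True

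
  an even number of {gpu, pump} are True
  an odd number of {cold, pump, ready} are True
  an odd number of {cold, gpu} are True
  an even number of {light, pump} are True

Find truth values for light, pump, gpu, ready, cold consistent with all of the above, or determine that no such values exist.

light: True; pump: True; gpu: True; ready: False; cold: False

{gpu, pump}: 2 true → even ✓
{cold, pump, ready}: 1 true → odd ✓
{cold, gpu}: 1 true → odd ✓
{light, pump}: 2 true → even ✓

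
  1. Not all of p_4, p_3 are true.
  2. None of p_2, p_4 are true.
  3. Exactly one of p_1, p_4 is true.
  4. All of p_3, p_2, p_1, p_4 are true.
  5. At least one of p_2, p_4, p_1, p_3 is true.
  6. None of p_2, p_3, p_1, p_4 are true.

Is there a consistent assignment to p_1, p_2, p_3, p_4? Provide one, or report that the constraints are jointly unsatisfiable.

Unsatisfiable — no assignment works.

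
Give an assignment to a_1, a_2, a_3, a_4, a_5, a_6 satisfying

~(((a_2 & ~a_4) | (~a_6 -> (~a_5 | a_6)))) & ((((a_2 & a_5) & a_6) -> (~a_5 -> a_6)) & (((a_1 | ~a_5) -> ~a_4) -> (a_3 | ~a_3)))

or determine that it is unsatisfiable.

a_1: True, a_2: False, a_3: True, a_4: False, a_5: True, a_6: False

  ~(((a_2 & ~a_4) | (~a_6 -> (~a_5 | a_6)))) = True
    (a_2 & ~a_4) | (~a_6 -> (~a_5 | a_6)) = False
      a_2 & ~a_4 = False
        ~a_4 = True
      ~a_6 -> (~a_5 | a_6) = False
        ~a_6 = True
        ~a_5 | a_6 = False
          ~a_5 = False
  (((a_2 & a_5) & a_6) -> (~a_5 -> a_6)) & (((a_1 | ~a_5) -> ~a_4) -> (a_3 | ~a_3)) = True
    ((a_2 & a_5) & a_6) -> (~a_5 -> a_6) = True
      (a_2 & a_5) & a_6 = False
        a_2 & a_5 = False
      ~a_5 -> a_6 = True
        ~a_5 = False
    ((a_1 | ~a_5) -> ~a_4) -> (a_3 | ~a_3) = True
      (a_1 | ~a_5) -> ~a_4 = True
        a_1 | ~a_5 = True
          ~a_5 = False
        ~a_4 = True
      a_3 | ~a_3 = True
        ~a_3 = False
Both conjuncts True, so the formula holds.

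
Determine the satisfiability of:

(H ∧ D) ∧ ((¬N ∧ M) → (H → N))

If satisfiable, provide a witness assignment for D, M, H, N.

D=T, M=F, H=T, N=T

  H ∧ D = True
  (¬N ∧ M) → (H → N) = True
    ¬N ∧ M = False
      ¬N = False
    H → N = True
Both conjuncts True, so the formula holds.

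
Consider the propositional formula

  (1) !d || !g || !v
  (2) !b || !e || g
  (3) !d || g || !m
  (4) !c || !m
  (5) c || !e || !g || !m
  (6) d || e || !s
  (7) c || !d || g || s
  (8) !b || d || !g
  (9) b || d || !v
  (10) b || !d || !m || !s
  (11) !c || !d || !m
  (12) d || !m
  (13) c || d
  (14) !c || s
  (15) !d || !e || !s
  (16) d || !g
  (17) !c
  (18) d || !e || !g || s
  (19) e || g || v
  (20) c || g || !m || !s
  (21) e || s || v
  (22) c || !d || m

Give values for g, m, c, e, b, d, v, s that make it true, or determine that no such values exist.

g = True, m = True, c = False, e = False, b = True, d = True, v = False, s = True

Unit clause (!c) forces c = False.
In (c || d) only d is left, so d = True.
In (c || !d || m) only m is left, so m = True.
In (!d || g || !m) only g is left, so g = True.
In (c || !e || !g || !m) only !e is left, so e = False.
In (!d || !g || !v) only !v is left, so v = False.
In (e || s || v) only s is left, so s = True.
In (b || !d || !m || !s) only b is left, so b = True.
All clauses satisfied.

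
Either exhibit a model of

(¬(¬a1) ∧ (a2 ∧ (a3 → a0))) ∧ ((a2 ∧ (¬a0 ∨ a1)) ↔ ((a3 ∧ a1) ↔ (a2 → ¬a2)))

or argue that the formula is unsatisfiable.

a0=T; a1=T; a2=T; a3=F

  ¬(¬a1) ∧ (a2 ∧ (a3 → a0)) = True
    ¬(¬a1) = True
      ¬a1 = False
    a2 ∧ (a3 → a0) = True
      a3 → a0 = True
  (a2 ∧ (¬a0 ∨ a1)) ↔ ((a3 ∧ a1) ↔ (a2 → ¬a2)) = True
    a2 ∧ (¬a0 ∨ a1) = True
      ¬a0 ∨ a1 = True
        ¬a0 = False
    (a3 ∧ a1) ↔ (a2 → ¬a2) = True
      a3 ∧ a1 = False
      a2 → ¬a2 = False
        ¬a2 = False
Both conjuncts True, so the formula holds.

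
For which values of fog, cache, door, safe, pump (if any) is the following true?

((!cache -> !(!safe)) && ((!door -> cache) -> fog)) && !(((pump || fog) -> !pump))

fog=F, cache=F, door=F, safe=T, pump=T

  (!cache -> !(!safe)) && ((!door -> cache) -> fog) = True
    !cache -> !(!safe) = True
      !cache = True
      !(!safe) = True
        !safe = False
    (!door -> cache) -> fog = True
      !door -> cache = False
        !door = True
  !(((pump || fog) -> !pump)) = True
    (pump || fog) -> !pump = False
      pump || fog = True
      !pump = False
Both conjuncts True, so the formula holds.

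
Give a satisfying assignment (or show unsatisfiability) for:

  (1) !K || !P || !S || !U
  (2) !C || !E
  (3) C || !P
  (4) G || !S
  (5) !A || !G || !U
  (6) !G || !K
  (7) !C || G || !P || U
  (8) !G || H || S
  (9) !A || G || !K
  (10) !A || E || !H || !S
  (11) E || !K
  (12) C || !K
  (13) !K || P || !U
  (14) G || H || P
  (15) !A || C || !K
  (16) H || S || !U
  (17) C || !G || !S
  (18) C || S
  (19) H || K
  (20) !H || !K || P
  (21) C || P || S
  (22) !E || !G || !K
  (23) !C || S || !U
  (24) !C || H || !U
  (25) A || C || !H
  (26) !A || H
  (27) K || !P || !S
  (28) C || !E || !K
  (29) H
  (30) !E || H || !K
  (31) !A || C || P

E = False; C = True; P = True; H = True; U = False; G = True; S = False; A = False; K = False

Unit clause (H) forces H = True.
Set E = False.
  then (E || !K) forces K = False.
Set C = True.
Set P = True.
  then (K || !P || !S) forces S = False.
  then (!C || S || !U) forces U = False.
  then (!C || G || !P || U) forces G = True.
Set A = False.
All clauses satisfied.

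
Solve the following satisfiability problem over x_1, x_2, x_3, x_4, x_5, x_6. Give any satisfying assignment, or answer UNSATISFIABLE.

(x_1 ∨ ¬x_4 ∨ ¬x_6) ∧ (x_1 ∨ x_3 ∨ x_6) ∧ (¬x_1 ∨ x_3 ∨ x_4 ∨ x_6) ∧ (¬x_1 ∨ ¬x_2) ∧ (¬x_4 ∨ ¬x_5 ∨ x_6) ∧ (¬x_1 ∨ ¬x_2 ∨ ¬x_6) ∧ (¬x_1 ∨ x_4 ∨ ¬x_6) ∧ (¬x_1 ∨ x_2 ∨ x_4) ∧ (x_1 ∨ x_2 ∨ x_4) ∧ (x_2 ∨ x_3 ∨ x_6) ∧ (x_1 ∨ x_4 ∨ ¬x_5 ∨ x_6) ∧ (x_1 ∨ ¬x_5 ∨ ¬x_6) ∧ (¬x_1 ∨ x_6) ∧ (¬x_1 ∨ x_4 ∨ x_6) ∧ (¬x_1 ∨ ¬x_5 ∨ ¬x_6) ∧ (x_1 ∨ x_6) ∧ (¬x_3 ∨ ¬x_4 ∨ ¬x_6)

Set x_1 = False.
  then (x_1 ∨ x_6) forces x_6 = True.
  then (x_1 ∨ ¬x_4 ∨ ¬x_6) forces x_4 = False.
  then (x_1 ∨ x_2 ∨ x_4) forces x_2 = True.
  then (x_1 ∨ ¬x_5 ∨ ¬x_6) forces x_5 = False.
Set x_3 = True.
All clauses satisfied.

x_1 = False, x_2 = True, x_3 = True, x_4 = False, x_5 = False, x_6 = True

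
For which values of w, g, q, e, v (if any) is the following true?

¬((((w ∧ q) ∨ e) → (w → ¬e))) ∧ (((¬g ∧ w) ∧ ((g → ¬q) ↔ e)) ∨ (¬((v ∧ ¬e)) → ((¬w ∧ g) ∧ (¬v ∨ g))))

w: True, g: False, q: False, e: True, v: False

  ¬((((w ∧ q) ∨ e) → (w → ¬e))) = True
    ((w ∧ q) ∨ e) → (w → ¬e) = False
      (w ∧ q) ∨ e = True
        w ∧ q = False
      w → ¬e = False
        ¬e = False
  ((¬g ∧ w) ∧ ((g → ¬q) ↔ e)) ∨ (¬((v ∧ ¬e)) → ((¬w ∧ g) ∧ (¬v ∨ g))) = True
    (¬g ∧ w) ∧ ((g → ¬q) ↔ e) = True
      ¬g ∧ w = True
        ¬g = True
      (g → ¬q) ↔ e = True
        g → ¬q = True
          ¬q = True
    ¬((v ∧ ¬e)) → ((¬w ∧ g) ∧ (¬v ∨ g)) = False
      ¬((v ∧ ¬e)) = True
        v ∧ ¬e = False
          ¬e = False
      (¬w ∧ g) ∧ (¬v ∨ g) = False
        ¬w ∧ g = False
          ¬w = False
        ¬v ∨ g = True
          ¬v = True
Both conjuncts True, so the formula holds.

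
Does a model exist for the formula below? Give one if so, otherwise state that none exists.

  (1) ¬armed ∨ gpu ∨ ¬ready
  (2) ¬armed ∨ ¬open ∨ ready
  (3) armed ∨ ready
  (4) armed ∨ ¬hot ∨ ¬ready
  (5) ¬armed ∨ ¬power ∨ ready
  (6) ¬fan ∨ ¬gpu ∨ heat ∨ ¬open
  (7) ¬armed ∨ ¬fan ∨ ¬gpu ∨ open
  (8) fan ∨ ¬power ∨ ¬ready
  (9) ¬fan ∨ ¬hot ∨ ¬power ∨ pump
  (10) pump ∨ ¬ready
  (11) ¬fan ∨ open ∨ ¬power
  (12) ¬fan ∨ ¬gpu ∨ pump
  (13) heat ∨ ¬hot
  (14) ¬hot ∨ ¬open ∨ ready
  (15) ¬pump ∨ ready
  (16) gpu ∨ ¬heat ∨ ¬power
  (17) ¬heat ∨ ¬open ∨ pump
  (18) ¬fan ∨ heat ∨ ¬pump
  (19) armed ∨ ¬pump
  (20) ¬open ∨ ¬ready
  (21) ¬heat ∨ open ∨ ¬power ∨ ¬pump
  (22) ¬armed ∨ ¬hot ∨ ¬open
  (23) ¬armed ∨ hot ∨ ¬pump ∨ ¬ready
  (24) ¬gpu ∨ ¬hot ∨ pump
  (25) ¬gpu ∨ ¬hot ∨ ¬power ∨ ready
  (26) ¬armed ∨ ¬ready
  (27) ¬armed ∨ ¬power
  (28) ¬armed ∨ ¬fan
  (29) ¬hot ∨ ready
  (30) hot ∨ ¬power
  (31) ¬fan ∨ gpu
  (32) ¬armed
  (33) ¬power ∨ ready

UNSATISFIABLE

Case armed = True:
  Clause (¬armed) is falsified — contradiction.
Case armed = False:
  (armed ∨ ready) forces ready = True.
  (armed ∨ ¬hot ∨ ¬ready) forces hot = False.
  (pump ∨ ¬ready) forces pump = True.
  Clause (armed ∨ ¬pump) is falsified — contradiction.
Both cases fail, so the formula is unsatisfiable.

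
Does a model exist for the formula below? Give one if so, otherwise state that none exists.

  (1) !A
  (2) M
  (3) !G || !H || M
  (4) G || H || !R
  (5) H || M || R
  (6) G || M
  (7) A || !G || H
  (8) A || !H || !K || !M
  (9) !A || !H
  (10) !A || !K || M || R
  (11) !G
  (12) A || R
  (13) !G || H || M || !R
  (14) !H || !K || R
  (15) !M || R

G: False, H: True, K: False, A: False, R: True, M: True

Unit clause (!A) forces A = False.
Unit clause (M) forces M = True.
Unit clause (!G) forces G = False.
In (A || R) only R is left, so R = True.
In (G || H || !R) only H is left, so H = True.
In (A || !H || !K || !M) only !K is left, so K = False.
All clauses satisfied.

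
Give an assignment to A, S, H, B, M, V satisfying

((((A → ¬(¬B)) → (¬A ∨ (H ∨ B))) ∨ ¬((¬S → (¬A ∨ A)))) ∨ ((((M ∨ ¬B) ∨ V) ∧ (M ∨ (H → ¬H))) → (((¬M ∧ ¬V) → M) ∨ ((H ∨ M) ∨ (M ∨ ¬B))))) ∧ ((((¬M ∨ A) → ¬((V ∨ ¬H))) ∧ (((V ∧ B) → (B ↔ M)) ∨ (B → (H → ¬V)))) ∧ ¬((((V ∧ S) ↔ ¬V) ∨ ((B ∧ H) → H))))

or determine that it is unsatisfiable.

The conjunct ¬((((V ∧ S) ↔ ¬V) ∨ ((B ∧ H) → H))) is unsatisfiable on its own:
  H = True: this becomes ¬((((V ∧ S) ↔ ¬V) ∨ True)) = False.
  H = False: this becomes ¬((((V ∧ S) ↔ ¬V) ∨ True)) = False.
So the whole conjunction is unsatisfiable.

UNSATISFIABLE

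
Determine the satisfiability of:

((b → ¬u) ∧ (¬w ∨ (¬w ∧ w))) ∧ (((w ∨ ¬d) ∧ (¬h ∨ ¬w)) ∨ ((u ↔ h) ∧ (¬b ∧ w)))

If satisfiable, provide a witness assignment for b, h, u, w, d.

b=F, h=T, u=T, w=F, d=F

  (b → ¬u) ∧ (¬w ∨ (¬w ∧ w)) = True
    b → ¬u = True
      ¬u = False
    ¬w ∨ (¬w ∧ w) = True
      ¬w = True
      ¬w ∧ w = False
        ¬w = True
  ((w ∨ ¬d) ∧ (¬h ∨ ¬w)) ∨ ((u ↔ h) ∧ (¬b ∧ w)) = True
    (w ∨ ¬d) ∧ (¬h ∨ ¬w) = True
      w ∨ ¬d = True
        ¬d = True
      ¬h ∨ ¬w = True
        ¬h = False
        ¬w = True
    (u ↔ h) ∧ (¬b ∧ w) = False
      u ↔ h = True
      ¬b ∧ w = False
        ¬b = True
Both conjuncts True, so the formula holds.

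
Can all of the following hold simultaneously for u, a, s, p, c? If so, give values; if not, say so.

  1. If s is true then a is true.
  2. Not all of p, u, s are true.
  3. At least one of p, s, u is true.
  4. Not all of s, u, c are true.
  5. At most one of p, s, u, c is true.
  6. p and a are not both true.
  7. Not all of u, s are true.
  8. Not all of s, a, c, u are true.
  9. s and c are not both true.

u = False; a = True; s = True; p = False; c = False

  (1) s=T ⇒ a: T ✓
  (2) {p, u, s}: 1/3 true — not all ✓
  (3) {p, s, u}: 1 true — at least one ✓
  (4) {s, u, c}: 1/3 true — not all ✓
  (5) {p, s, u, c}: 1 true — at most one ✓
  (6) p=F, a=T — not both ✓
  (7) {u, s}: 1/2 true — not all ✓
  (8) {s, a, c, u}: 2/4 true — not all ✓
  (9) s=T, c=F — not both ✓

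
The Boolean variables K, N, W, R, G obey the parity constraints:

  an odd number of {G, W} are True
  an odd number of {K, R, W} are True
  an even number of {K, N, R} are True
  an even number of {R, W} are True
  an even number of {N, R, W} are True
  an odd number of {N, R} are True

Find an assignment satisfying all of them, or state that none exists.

K = True; N = False; W = True; R = True; G = False

{G, W}: 1 true → odd ✓
{K, R, W}: 3 true → odd ✓
{K, N, R}: 2 true → even ✓
{R, W}: 2 true → even ✓
{N, R, W}: 2 true → even ✓
{N, R}: 1 true → odd ✓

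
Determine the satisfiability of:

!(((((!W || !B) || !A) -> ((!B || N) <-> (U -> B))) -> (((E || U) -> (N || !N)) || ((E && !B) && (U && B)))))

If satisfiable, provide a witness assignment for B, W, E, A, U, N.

Case N = True: the formula becomes !(((((!W || !B) || !A) -> (U -> B)) -> True)) = False.
Case N = False: the formula becomes !(((((!W || !B) || !A) -> (!B <-> (U -> B))) -> True)) = False.
Both cases fail — unsatisfiable.

UNSATISFIABLE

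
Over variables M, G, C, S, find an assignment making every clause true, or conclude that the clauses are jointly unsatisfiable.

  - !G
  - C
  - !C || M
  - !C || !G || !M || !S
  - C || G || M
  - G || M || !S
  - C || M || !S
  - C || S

M = True; G = False; C = True; S = False

Unit clause (!G) forces G = False.
Unit clause (C) forces C = True.
In (!C || M) only M is left, so M = True.
Set S = False.
Check each clause:
  (!G): !G holds.
  (C): C holds.
  (!C || M): M holds.
  (!C || !G || !M || !S): !G holds.
  (C || G || M): C holds.
  (G || M || !S): M holds.
  (C || M || !S): C holds.
  (C || S): C holds.
All clauses satisfied.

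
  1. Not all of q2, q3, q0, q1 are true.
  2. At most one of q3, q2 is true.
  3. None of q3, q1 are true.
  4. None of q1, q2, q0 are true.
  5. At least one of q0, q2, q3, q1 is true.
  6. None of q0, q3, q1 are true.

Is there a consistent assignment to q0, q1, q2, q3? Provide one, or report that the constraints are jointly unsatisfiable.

Case q0 = True:
  Constraint (4) is violated (q0=T) — contradiction.
Case q0 = False:
  (3) forces q3 = False.
  (3) forces q1 = False.
  (4) forces q2 = False.
  Constraint (5) is violated (q0=F, q2=F, q3=F, q1=F) — contradiction.
Both cases fail — unsatisfiable.

The formula is unsatisfiable.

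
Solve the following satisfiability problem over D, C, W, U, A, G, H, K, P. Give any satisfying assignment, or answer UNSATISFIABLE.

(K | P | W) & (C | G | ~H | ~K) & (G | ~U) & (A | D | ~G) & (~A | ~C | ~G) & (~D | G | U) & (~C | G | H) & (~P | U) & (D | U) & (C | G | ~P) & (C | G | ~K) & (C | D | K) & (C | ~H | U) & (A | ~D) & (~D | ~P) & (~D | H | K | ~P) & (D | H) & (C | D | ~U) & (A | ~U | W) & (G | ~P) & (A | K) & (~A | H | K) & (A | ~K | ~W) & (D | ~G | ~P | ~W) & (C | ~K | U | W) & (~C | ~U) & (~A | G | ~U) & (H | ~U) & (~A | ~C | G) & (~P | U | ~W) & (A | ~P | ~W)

D = True; C = False; W = True; U = True; A = True; G = True; H = True; K = True; P = False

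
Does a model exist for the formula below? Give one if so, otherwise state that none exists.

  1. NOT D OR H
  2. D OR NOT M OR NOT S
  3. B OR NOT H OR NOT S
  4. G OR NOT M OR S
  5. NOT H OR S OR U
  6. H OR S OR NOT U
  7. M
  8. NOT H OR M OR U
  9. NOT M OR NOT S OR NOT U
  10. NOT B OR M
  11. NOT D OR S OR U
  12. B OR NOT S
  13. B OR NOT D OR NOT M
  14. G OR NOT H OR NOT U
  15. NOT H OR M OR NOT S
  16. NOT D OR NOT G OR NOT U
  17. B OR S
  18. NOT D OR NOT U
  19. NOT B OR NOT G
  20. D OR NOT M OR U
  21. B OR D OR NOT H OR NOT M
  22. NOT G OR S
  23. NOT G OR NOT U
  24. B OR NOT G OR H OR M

H = True, B = True, D = True, S = True, U = False, G = False, M = True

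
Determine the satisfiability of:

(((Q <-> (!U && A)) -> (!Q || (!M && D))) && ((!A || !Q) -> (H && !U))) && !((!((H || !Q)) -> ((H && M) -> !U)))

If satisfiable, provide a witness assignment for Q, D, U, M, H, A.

The conjunct !((!((H || !Q)) -> ((H && M) -> !U))) is unsatisfiable on its own:
  H = True: this becomes !((False -> (M -> !U))) = False.
  H = False: this becomes !((!(!Q) -> True)) = False.
So the whole conjunction is unsatisfiable.

Unsatisfiable — no assignment works.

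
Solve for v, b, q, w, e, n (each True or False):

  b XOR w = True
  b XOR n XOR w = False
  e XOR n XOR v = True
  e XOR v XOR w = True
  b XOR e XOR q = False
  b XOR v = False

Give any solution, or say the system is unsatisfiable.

v = False; b = False; q = False; w = True; e = False; n = True

b XOR w = F XOR T = True ✓
b XOR n XOR w = F XOR T XOR T = False ✓
e XOR n XOR v = F XOR T XOR F = True ✓
e XOR v XOR w = F XOR F XOR T = True ✓
b XOR e XOR q = F XOR F XOR F = False ✓
b XOR v = F XOR F = False ✓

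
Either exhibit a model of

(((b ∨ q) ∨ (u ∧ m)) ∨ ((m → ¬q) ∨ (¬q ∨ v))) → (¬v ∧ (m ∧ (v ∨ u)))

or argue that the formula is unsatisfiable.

b: True; q: False; v: False; u: True; m: True

  (((b ∨ q) ∨ (u ∧ m)) ∨ ((m → ¬q) ∨ (¬q ∨ v))) → (¬v ∧ (m ∧ (v ∨ u))) = True
    ((b ∨ q) ∨ (u ∧ m)) ∨ ((m → ¬q) ∨ (¬q ∨ v)) = True
      (b ∨ q) ∨ (u ∧ m) = True
        b ∨ q = True
        u ∧ m = True
      (m → ¬q) ∨ (¬q ∨ v) = True
        m → ¬q = True
          ¬q = True
        ¬q ∨ v = True
          ¬q = True
    ¬v ∧ (m ∧ (v ∨ u)) = True
      ¬v = True
      m ∧ (v ∨ u) = True
        v ∨ u = True
The formula evaluates to True.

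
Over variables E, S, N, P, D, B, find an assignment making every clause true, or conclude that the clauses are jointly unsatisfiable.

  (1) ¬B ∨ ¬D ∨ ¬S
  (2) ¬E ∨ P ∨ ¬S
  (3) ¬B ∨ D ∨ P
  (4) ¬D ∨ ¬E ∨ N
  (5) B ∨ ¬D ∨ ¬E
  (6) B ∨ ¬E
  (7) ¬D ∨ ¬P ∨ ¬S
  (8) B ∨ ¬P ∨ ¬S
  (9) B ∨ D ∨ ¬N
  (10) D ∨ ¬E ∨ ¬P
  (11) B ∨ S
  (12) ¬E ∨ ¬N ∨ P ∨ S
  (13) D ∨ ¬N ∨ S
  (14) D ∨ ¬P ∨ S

E=F, S=F, N=T, P=F, D=T, B=T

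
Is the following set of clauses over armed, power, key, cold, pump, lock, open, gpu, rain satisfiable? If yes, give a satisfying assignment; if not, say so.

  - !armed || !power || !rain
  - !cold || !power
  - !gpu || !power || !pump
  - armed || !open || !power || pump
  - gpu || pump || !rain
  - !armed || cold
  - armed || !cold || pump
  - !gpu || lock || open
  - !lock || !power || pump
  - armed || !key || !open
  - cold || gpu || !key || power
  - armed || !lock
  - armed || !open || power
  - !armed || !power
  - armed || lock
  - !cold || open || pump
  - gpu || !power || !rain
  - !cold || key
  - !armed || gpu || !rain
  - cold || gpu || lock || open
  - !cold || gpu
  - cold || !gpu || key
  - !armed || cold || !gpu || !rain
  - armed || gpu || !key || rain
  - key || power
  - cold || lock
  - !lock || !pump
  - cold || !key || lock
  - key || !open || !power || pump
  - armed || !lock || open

armed: True, power: False, key: True, cold: True, pump: False, lock: False, open: True, gpu: True, rain: True

Set armed = True.
  then (!armed || cold) forces cold = True.
  then (!armed || !power) forces power = False.
  then (!cold || key) forces key = True.
  then (!cold || gpu) forces gpu = True.
Set pump = False.
  then (!cold || open || pump) forces open = True.
Set lock = False.
Set rain = True.
All clauses satisfied.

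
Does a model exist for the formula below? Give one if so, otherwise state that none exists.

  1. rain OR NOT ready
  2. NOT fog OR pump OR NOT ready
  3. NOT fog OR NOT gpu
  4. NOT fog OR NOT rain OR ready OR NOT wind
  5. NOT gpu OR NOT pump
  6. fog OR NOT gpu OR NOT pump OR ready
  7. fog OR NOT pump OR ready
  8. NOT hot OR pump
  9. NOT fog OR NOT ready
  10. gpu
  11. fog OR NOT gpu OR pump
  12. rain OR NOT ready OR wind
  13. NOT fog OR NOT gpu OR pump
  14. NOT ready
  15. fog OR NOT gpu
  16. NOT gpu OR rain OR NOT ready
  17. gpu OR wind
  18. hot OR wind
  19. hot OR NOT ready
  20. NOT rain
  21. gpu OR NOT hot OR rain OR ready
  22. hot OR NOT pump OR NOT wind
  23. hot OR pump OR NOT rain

Unsatisfiable — no assignment works.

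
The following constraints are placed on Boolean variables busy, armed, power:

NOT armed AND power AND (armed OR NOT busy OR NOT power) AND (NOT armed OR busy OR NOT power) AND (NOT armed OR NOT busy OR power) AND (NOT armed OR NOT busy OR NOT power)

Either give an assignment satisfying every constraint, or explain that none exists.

busy=F; armed=F; power=T

Unit clause (NOT armed) forces armed = False.
Unit clause (power) forces power = True.
In (armed OR NOT busy OR NOT power) only NOT busy is left, so busy = False.
Check each clause:
  (NOT armed): NOT armed holds.
  (power): power holds.
  (armed OR NOT busy OR NOT power): NOT busy holds.
  (NOT armed OR busy OR NOT power): NOT armed holds.
  (NOT armed OR NOT busy OR power): NOT armed holds.
  (NOT armed OR NOT busy OR NOT power): NOT armed holds.
All clauses satisfied.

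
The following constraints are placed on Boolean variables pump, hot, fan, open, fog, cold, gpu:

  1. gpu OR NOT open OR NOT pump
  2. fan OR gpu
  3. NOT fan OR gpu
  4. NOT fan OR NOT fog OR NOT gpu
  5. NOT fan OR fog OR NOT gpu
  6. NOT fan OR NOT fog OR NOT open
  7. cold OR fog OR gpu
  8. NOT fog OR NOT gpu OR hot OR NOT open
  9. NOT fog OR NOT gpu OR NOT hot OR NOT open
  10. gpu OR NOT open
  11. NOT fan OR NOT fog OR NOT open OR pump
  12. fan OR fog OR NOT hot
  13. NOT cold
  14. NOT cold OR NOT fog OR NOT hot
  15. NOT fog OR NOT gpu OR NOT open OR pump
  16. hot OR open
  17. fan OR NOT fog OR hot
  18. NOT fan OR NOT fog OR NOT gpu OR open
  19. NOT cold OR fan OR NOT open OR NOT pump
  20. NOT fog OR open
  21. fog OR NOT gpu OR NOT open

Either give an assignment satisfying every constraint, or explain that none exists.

Unsatisfiable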